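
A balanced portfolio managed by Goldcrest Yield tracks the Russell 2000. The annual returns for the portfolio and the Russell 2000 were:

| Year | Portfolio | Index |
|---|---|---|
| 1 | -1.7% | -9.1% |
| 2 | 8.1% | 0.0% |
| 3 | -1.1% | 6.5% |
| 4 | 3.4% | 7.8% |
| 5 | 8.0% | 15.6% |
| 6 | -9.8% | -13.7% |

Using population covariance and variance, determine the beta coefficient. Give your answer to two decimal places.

0.47

r̄p = 1.1500%,  r̄m = 1.1833%
Cov = Σ(rp − r̄p)(rm − r̄m) / 6 = 47.6225
Var(rm) = Σ(rm − r̄m)² / 6 = 101.4247
β = Cov / Var = 47.6225 / 101.4247 = 0.4695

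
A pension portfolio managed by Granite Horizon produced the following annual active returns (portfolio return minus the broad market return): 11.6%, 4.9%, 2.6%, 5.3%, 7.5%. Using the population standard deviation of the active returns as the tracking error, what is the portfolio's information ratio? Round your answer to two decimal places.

2.10

r̄ = (11.6 + 4.9 + 2.6 + 5.3 + 7.5) / 5 = 31.90 / 5 = 6.3800%
Σ(r − r̄)² = 46.1480; population σ = √(46.1480/5) = 3.0380%
IR = r̄ / tracking error = 6.3800 / 3.0380 = 2.1001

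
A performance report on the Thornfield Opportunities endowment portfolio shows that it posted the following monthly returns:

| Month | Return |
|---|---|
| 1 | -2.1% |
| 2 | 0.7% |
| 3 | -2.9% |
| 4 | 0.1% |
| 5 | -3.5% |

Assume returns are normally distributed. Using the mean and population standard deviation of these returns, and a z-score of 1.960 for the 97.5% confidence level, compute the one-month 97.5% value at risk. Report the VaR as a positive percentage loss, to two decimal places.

4.79

Mean return r̄ = -7.70 / 5 = -1.5400%
Σ(r − r̄)² = 13.7120; population σ = √(13.7120/5) = 1.6560%
VaR = −(r̄ − z·σ) = −(-1.5400 − 1.960 × 1.6560) = −(-4.7858) = 4.7858%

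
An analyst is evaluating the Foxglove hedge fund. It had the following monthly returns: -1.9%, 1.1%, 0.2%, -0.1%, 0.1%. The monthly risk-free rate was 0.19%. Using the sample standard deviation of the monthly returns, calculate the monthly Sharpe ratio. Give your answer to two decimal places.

-0.28

μ = (-1.9 + 1.1 + 0.2 − 0.1 + 0.1) / 5 = -0.1200%
Σ(r − μ)² = (-1.9 − (-0.1200))² + (1.1 − (-0.1200))² + (0.2 − (-0.1200))² + … = 4.8080
sample σ = √(4.8080 / 4) = √1.2020 = 1.0964%
Sharpe = (μ − rf) / σ = (-0.1200 − 0.19) / 1.0964 = -0.3100 / 1.0964 = -0.2827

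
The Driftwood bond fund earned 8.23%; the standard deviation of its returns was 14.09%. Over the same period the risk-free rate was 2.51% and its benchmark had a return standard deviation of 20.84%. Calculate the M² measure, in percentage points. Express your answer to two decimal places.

Sharpe = (Rp − Rf) / σp = (8.23% − 2.51%) / 14.09% = 0.4060
M² = Rf + Sharpe × σm = 2.51% + 0.4060 × 20.84% = 10.9710%

10.97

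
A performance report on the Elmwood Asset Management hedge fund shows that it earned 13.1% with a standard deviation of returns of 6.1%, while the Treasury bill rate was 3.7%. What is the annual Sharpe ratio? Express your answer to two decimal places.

Sharpe = (Rp − Rf) / σp = (13.1% − 3.7%) / 6.1% = 9.40% / 6.1% = 1.5410

1.54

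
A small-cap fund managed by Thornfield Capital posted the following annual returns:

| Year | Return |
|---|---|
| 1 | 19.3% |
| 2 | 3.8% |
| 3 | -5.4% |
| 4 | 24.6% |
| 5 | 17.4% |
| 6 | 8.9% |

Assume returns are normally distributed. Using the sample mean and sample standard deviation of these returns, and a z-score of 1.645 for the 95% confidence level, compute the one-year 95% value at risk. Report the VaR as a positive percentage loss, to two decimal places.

6.87

r̄ = (19.3 + 3.8 − 5.4 + 24.6 + 17.4 + 8.9) / 6 = 68.60 / 6 = 11.4333%
Σ(r − r̄)² = 618.8933; sample σ = √(618.8933/5) = 11.1256%
VaR = −(r̄ − z·σ) = −(11.4333 − 1.645 × 11.1256) = −(-6.8683) = 6.8683%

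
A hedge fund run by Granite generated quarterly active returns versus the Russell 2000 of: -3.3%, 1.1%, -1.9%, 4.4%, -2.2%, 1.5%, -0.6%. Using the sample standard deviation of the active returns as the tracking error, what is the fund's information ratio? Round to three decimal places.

r̄ = (-3.3 + 1.1 − 1.9 + 4.4 − 2.2 + 1.5 − 0.6) / 7 = -1.00 / 7 = -0.1429%
Σ(r − r̄)² = (-3.3 − (-0.1429))² + (1.1 − (-0.1429))² + (-1.9 − (-0.1429))² + … = 42.3771
sample σ = √(42.3771 / 6) = √7.0629 = 2.6576%
IR = r̄ / tracking error = -0.1429 / 2.6576 = -0.0538

-0.054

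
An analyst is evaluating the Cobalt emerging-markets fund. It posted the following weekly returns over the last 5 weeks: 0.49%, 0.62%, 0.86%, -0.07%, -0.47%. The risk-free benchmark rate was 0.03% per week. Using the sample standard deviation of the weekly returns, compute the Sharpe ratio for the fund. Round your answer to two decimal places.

0.47

r̄ = (0.49 + 0.62 + 0.86 − 0.07 − 0.47) / 5 = 1.430 / 5 = 0.2860%
Sample std dev = √[1.1809 / 4] = 0.5433%
Sharpe = (r̄ − rf) / σ = (0.2860 − 0.03) / 0.5433 = 0.2560 / 0.5433 = 0.4712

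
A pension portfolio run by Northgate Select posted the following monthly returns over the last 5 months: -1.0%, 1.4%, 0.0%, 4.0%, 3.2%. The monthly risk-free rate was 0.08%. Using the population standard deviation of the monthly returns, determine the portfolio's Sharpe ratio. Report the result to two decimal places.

Mean return r̄ = 7.60 / 5 = 1.5200%
Population std dev = √[17.6480 / 5] = 1.8787%
Sharpe = (r̄ − rf) / σ = (1.5200 − 0.08) / 1.8787 = 1.4400 / 1.8787 = 0.7665

0.77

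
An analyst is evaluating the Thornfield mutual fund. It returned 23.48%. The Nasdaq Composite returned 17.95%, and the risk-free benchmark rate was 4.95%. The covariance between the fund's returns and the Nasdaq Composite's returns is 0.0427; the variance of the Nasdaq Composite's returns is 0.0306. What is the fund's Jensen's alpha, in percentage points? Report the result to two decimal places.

β = Cov / Var = 0.0427 / 0.0306 = 1.3954
E[R] = Rf + β(Rm − Rf) = 4.95% + 1.3954 × (17.95% − 4.95%) = 23.0902%
α = Rp − E[R] = 23.48% − 23.0902% = 0.3898

0.39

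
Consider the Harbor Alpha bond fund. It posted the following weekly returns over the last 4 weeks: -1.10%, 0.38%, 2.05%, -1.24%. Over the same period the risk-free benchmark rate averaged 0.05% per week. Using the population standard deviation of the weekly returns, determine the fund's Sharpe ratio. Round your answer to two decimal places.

-0.02

μ = (-1.1 + 0.38 + 2.05 − 1.24) / 4 = 0.0225%
Population std dev = √[7.0925 / 4] = 1.3316%
Sharpe = (μ − rf) / σ = (0.0225 − 0.05) / 1.3316 = -0.0275 / 1.3316 = -0.0207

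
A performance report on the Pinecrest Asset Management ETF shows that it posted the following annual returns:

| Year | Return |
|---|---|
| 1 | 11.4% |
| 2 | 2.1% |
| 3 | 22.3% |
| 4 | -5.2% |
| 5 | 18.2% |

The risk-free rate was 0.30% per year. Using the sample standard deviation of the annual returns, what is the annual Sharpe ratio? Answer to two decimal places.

μ = (11.4 + 2.1 + 22.3 − 5.2 + 18.2) / 5 = 9.7600%
Σ(r − μ)² = (11.4 − 9.7600)² + (2.1 − 9.7600)² + (22.3 − 9.7600)² + … = 513.6520
σ = √[513.6520 / 4] = 11.3319%
Sharpe = (μ − rf) / σ = (9.7600 − 0.3) / 11.3319 = 9.4600 / 11.3319 = 0.8348

0.83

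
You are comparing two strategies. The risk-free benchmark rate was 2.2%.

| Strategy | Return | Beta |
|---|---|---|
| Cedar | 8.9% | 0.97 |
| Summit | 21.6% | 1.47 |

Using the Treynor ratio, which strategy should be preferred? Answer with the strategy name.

Cedar: Treynor = (8.9% − 2.2%) / 0.97 = 6.907
Summit: Treynor = (21.6% − 2.2%) / 1.47 = 13.197
Highest: Summit (13.197).

Summit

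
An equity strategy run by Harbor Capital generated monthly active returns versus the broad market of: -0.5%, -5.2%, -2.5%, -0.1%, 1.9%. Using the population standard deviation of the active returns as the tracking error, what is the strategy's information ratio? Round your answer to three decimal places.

μ = (-0.5 − 5.2 − 2.5 − 0.1 + 1.9) / 5 = -1.2800%
Σ(r − μ)² = (-0.5 − (-1.2800))² + (-5.2 − (-1.2800))² + (-2.5 − (-1.2800))² + … = 28.9680
σ = √[28.9680 / 5] = 2.4070%
IR = μ / tracking error = -1.2800 / 2.4070 = -0.5318

-0.532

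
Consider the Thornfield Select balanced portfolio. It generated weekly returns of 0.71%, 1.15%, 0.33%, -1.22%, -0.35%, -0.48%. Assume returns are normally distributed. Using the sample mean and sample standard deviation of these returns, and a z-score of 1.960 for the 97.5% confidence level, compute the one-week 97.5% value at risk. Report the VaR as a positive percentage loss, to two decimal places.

1.68

Mean return r̄ = 0.140 / 6 = 0.0233%
Σ(r − r̄)² = 3.7735; sample σ = √(3.7735/5) = 0.8687%
VaR = −(r̄ − z·σ) = −(0.0233 − 1.960 × 0.8687) = −(-1.6794) = 1.6794%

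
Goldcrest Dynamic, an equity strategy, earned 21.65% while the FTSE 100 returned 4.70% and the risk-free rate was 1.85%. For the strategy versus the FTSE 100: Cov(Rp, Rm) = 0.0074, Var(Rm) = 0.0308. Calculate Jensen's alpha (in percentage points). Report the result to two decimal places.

19.12

β = Cov / Var = 0.0074 / 0.0308 = 0.2403
E[R] = Rf + β(Rm − Rf) = 1.85% + 0.2403 × (4.70% − 1.85%) = 2.5349%
α = Rp − E[R] = 21.65% − 2.5349% = 19.1151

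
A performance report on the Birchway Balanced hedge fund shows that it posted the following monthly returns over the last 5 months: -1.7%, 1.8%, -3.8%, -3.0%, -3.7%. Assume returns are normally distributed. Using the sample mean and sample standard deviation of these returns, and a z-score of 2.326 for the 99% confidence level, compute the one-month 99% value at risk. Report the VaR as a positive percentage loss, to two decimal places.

7.49

r̄ = (-1.7 + 1.8 − 3.8 − 3 − 3.7) / 5 = -10.40 / 5 = -2.0800%
Σ(r − r̄)² = (-1.7 − (-2.0800))² + (1.8 − (-2.0800))² + (-3.8 − (-2.0800))² + … = 21.6280
sample σ = √(21.6280 / 4) = √5.4070 = 2.3253%
VaR = −(r̄ − z·σ) = −(-2.0800 − 2.326 × 2.3253) = −(-7.4886) = 7.4886%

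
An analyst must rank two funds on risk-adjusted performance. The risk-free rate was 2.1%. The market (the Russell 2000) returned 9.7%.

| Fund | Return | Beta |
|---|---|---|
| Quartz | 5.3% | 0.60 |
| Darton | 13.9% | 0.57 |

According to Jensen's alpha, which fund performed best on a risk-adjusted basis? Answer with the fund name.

Quartz: α = 5.3% − [2.1% + 0.60 × (9.7% − 2.1%)] = -1.360
Darton: α = 13.9% − [2.1% + 0.57 × (9.7% − 2.1%)] = 7.468
Highest: Darton (7.468).

Darton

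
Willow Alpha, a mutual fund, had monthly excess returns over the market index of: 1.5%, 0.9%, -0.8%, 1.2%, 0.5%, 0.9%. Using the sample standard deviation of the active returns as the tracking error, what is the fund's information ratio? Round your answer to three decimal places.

r̄ = (1.5 + 0.9 − 0.8 + 1.2 + 0.5 + 0.9) / 6 = 4.20 / 6 = 0.7000%
Sample std dev = √[3.2600 / 5] = 0.8075%
IR = r̄ / tracking error = 0.7000 / 0.8075 = 0.8669

0.867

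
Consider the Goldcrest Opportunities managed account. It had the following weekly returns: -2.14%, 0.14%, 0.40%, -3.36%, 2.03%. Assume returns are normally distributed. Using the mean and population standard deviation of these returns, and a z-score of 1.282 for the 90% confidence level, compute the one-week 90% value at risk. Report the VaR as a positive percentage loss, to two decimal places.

3.05

r̄ = (-2.14 + 0.14 + 0.4 − 3.36 + 2.03) / 5 = -2.930 / 5 = -0.5860%
Population σ = √[Σ(r − r̄)² / 5] = √[18.4527 / 5] = √3.6905 = 1.9211%
VaR = −(r̄ − z·σ) = −(-0.5860 − 1.282 × 1.9211) = −(-3.0489) = 3.0489%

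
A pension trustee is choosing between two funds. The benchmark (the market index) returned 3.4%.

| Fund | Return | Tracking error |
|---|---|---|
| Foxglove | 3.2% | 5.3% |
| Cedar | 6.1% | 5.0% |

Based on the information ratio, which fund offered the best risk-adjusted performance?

Foxglove: IR = (3.2% − 3.4%) / 5.3% = -0.038
Cedar: IR = (6.1% − 3.4%) / 5.0% = 0.540
Highest: Cedar (0.540).

Cedar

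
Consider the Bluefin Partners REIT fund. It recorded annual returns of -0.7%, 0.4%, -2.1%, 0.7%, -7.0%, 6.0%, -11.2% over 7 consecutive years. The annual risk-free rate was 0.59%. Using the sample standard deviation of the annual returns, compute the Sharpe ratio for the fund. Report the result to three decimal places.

r̄ = (-0.7 + 0.4 − 2.1 + 0.7 − 7 + 6 − 11.2) / 7 = -1.9857%
Sample σ = √[Σ(r − r̄)² / 6] = √[188.3886 / 6] = √31.3981 = 5.6034%
Sharpe = (r̄ − rf) / σ = (-1.9857 − 0.59) / 5.6034 = -2.5757 / 5.6034 = -0.4597

-0.460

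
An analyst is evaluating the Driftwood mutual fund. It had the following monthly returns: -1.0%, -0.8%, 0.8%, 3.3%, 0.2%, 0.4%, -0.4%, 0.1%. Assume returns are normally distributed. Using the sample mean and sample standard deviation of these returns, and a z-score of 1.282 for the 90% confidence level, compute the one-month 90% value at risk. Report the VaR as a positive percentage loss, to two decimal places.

r̄ = (-1 − 0.8 + 0.8 + 3.3 + 0.2 + 0.4 − 0.4 + 0.1) / 8 = 2.60 / 8 = 0.3250%
Σ(r − r̄)² = (-1 − 0.3250)² + (-0.8 − 0.3250)² + … = 12.6950
σ = √[12.6950 / 7] = 1.3467%
VaR = −(r̄ − z·σ) = −(0.3250 − 1.282 × 1.3467) = −(-1.4015) = 1.4015%

1.40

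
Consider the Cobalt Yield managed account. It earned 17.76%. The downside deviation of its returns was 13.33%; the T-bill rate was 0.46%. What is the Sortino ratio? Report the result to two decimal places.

1.30

Sortino = (Rp − Rf) / σd = (17.76% − 0.46%) / 13.33% = 17.30% / 13.33% = 1.2978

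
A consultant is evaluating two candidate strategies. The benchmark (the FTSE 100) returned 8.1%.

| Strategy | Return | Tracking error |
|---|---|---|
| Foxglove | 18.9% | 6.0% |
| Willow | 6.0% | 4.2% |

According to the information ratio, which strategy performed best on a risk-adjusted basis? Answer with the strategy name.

Foxglove

Foxglove: IR = (18.9% − 8.1%) / 6.0% = 1.800
Willow: IR = (6.0% − 8.1%) / 4.2% = -0.500
Highest: Foxglove (1.800).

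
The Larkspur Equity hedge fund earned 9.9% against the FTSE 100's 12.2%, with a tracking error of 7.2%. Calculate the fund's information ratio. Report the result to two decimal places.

-0.32

IR = (Rp − Rb) / TE = (9.9% − 12.2%) / 7.2% = -2.30% / 7.2% = -0.3194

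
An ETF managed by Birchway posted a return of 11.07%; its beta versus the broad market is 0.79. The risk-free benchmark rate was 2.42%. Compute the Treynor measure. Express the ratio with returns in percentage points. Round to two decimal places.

10.95

Treynor = (Rp − Rf) / β = (11.07% − 2.42%) / 0.79 = 8.65 / 0.79 = 10.9494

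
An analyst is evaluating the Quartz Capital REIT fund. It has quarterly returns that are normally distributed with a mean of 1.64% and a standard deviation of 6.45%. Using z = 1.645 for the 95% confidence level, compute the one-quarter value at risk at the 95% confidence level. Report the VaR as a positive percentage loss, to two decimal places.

VaR (as % loss) = −(μ − z·σ) = −(1.64% − 1.645 × 6.45%) = −(-8.97025%) = 8.97025%

8.97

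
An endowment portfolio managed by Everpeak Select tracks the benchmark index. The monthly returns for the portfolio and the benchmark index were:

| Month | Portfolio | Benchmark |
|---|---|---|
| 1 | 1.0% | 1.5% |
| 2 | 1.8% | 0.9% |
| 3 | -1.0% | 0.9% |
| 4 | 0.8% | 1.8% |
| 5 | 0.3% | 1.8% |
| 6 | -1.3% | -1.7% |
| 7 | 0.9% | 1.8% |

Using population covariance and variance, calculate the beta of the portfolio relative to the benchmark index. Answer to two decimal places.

r̄p = 0.3571%,  r̄m = 1.0000%
Cov = Σ(rp − r̄p)(rm − r̄m) / 7 = 0.7900
Var(rm) = Σ(rm − r̄m)² / 7 = 1.3543
β = Cov / Var = 0.7900 / 1.3543 = 0.5833

0.58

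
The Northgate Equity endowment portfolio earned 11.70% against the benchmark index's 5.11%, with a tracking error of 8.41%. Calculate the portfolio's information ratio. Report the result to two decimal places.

0.78

IR = (Rp − Rb) / TE = (11.70% − 5.11%) / 8.41% = 6.59% / 8.41% = 0.7836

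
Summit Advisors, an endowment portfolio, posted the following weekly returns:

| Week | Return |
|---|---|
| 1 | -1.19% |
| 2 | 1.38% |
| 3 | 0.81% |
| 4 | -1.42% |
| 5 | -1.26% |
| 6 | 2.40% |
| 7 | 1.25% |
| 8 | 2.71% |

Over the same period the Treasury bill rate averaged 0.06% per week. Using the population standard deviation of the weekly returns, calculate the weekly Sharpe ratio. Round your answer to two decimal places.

0.34

r̄ = (-1.19 + 1.38 + 0.81 − 1.42 − 1.26 + 2.4 + 1.25 + 2.71) / 8 = 0.5850%
Population σ = √[Σ(r − r̄)² / 8] = √[19.5094 / 8] = √2.4387 = 1.5616%
Sharpe = (r̄ − rf) / σ = (0.5850 − 0.06) / 1.5616 = 0.5250 / 1.5616 = 0.3362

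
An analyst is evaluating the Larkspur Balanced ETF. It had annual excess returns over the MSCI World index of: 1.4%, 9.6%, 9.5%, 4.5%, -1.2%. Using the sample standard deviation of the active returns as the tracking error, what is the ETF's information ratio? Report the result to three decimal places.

Mean return r̄ = 23.80 / 5 = 4.7600%
Σ(r − r̄)² = 92.7720; sample σ = √(92.7720/4) = 4.8159%
IR = r̄ / tracking error = 4.7600 / 4.8159 = 0.9884

0.988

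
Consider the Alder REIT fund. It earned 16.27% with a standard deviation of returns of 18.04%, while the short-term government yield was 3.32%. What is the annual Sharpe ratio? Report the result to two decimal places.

Sharpe = (Rp − Rf) / σp = (16.27% − 3.32%) / 18.04% = 12.95% / 18.04% = 0.7178

0.72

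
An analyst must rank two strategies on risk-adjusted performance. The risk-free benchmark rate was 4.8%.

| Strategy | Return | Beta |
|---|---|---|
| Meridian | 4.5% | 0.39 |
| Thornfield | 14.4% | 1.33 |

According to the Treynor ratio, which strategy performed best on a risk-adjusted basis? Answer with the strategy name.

Meridian: Treynor = (4.5% − 4.8%) / 0.39 = -0.769
Thornfield: Treynor = (14.4% − 4.8%) / 1.33 = 7.218
Highest: Thornfield (7.218).

Thornfield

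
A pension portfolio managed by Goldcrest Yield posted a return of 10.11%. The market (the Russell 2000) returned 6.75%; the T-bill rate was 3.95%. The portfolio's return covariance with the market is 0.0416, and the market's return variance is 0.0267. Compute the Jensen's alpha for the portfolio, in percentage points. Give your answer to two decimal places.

β = Cov / Var = 0.0416 / 0.0267 = 1.5581
E[R] = Rf + β(Rm − Rf) = 3.95% + 1.5581 × (6.75% − 3.95%) = 8.3127%
α = Rp − E[R] = 10.11% − 8.3127% = 1.7973

1.80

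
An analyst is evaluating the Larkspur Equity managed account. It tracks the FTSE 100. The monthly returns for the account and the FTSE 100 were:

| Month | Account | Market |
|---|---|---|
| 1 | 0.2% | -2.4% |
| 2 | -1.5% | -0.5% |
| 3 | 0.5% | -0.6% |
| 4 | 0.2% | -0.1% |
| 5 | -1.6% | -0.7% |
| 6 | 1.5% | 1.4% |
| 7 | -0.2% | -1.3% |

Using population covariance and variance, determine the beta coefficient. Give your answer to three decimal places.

0.361

r̄p = -0.1286%,  r̄m = -0.6000%
Cov = Σ(rp − r̄p)(rm − r̄m) / 7 = 0.4129
Var(rm) = Σ(rm − r̄m)² / 7 = 1.1429
β = Cov / Var = 0.4129 / 1.1429 = 0.3613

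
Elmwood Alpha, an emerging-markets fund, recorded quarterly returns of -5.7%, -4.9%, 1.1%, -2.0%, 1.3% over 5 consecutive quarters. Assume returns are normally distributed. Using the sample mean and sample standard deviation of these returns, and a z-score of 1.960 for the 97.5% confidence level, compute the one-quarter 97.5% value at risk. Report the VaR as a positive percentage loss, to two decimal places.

8.44

r̄ = (-5.7 − 4.9 + 1.1 − 2 + 1.3) / 5 = -10.20 / 5 = -2.0400%
Σ(r − r̄)² = 42.5920; sample σ = √(42.5920/4) = 3.2631%
VaR = −(r̄ − z·σ) = −(-2.0400 − 1.960 × 3.2631) = −(-8.4357) = 8.4357%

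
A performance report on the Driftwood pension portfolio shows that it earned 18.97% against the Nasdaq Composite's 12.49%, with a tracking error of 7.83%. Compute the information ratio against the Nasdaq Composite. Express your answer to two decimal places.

IR = (Rp − Rb) / TE = (18.97% − 12.49%) / 7.83% = 6.48% / 7.83% = 0.8276

0.83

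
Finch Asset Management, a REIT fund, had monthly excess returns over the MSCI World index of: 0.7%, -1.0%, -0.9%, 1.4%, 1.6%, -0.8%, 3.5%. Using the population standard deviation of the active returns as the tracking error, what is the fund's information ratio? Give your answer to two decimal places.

0.41

Mean return r̄ = 4.50 / 7 = 0.6429%
Σ(r − r̄)² = (0.7 − 0.6429)² + (-1 − 0.6429)² + … = 16.8171
population σ = √(16.8171 / 7) = √2.4024 = 1.5500%
IR = r̄ / tracking error = 0.6429 / 1.5500 = 0.4148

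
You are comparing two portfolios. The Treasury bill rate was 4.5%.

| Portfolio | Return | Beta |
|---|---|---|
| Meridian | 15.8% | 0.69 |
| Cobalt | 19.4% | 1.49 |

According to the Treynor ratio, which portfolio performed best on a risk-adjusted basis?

Meridian

Meridian: Treynor = (15.8% − 4.5%) / 0.69 = 16.377
Cobalt: Treynor = (19.4% − 4.5%) / 1.49 = 10.000
Highest: Meridian (16.377).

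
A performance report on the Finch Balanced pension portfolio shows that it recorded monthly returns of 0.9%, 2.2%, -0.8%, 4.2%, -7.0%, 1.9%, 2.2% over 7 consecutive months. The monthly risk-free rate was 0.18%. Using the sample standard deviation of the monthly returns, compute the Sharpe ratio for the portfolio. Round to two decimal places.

r̄ = (0.9 + 2.2 − 0.8 + 4.2 − 7 + 1.9 + 2.2) / 7 = 3.60 / 7 = 0.5143%
Σ(r − r̄)² = (0.9 − 0.5143)² + (2.2 − 0.5143)² + … = 79.5286
σ = √[79.5286 / 6] = 3.6407%
Sharpe = (r̄ − rf) / σ = (0.5143 − 0.18) / 3.6407 = 0.3343 / 3.6407 = 0.0918

0.09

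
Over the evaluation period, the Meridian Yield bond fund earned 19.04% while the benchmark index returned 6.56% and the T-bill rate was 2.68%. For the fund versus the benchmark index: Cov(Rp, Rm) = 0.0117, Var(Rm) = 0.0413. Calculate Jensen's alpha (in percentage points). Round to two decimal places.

15.26

β = Cov / Var = 0.0117 / 0.0413 = 0.2833
E[R] = Rf + β(Rm − Rf) = 2.68% + 0.2833 × (6.56% − 2.68%) = 3.7792%
α = Rp − E[R] = 19.04% − 3.7792% = 15.2608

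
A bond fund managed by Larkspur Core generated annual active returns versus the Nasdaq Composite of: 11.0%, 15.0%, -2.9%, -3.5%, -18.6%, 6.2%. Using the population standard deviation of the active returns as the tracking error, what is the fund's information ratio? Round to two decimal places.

0.11

μ = (11 + 15 − 2.9 − 3.5 − 18.6 + 6.2) / 6 = 7.20 / 6 = 1.2000%
Population std dev = √[742.4200 / 6] = 11.1237%
IR = μ / tracking error = 1.2000 / 11.1237 = 0.1079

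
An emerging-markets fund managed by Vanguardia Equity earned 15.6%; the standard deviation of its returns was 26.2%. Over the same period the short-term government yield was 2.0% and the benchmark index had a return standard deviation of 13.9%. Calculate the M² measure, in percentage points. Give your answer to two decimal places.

9.22

Sharpe = (Rp − Rf) / σp = (15.6% − 2.0%) / 26.2% = 0.5191
M² = Rf + Sharpe × σm = 2.0% + 0.5191 × 13.9% = 9.2155%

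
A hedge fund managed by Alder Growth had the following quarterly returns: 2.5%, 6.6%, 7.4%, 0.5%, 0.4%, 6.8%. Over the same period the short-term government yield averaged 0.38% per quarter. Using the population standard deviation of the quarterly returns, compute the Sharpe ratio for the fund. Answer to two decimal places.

μ = (2.5 + 6.6 + 7.4 + 0.5 + 0.4 + 6.8) / 6 = 4.0333%
Σ(r − μ)² = (2.5 − 4.0333)² + (6.6 − 4.0333)² + (7.4 − 4.0333)² + … = 53.6133
σ = √[53.6133 / 6] = 2.9892%
Sharpe = (μ − rf) / σ = (4.0333 − 0.38) / 2.9892 = 3.6533 / 2.9892 = 1.2222

1.22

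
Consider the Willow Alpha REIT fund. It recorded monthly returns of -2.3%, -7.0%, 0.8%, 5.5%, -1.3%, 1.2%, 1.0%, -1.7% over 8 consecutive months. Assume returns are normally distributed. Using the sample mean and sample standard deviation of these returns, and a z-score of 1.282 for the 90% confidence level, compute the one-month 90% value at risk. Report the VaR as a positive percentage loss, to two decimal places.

r̄ = (-2.3 − 7 + 0.8 + 5.5 − 1.3 + 1.2 + 1 − 1.7) / 8 = -3.80 / 8 = -0.4750%
Sample σ = √[Σ(r − r̄)² / 7] = √[90.3950 / 7] = √12.9136 = 3.5935%
VaR = −(r̄ − z·σ) = −(-0.4750 − 1.282 × 3.5935) = −(-5.0819) = 5.0819%

5.08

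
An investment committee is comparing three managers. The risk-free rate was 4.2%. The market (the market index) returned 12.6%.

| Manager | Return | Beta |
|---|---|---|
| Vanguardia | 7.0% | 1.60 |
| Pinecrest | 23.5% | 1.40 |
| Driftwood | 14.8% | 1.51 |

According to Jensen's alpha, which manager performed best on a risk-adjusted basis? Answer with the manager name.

Vanguardia: α = 7.0% − [4.2% + 1.60 × (12.6% − 4.2%)] = -10.640
Pinecrest: α = 23.5% − [4.2% + 1.40 × (12.6% − 4.2%)] = 7.540
Driftwood: α = 14.8% − [4.2% + 1.51 × (12.6% − 4.2%)] = -2.084
Highest: Pinecrest (7.540).

Pinecrest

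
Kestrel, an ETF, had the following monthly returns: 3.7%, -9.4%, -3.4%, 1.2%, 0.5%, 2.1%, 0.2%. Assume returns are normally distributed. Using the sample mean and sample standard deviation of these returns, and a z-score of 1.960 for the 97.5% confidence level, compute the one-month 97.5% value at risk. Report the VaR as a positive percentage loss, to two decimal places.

9.35

Mean return r̄ = -5.10 / 7 = -0.7286%
Σ(r − r̄)² = (3.7 − (-0.7286))² + (-9.4 − (-0.7286))² + … = 116.0343
sample σ = √(116.0343 / 6) = √19.3391 = 4.3976%
VaR = −(r̄ − z·σ) = −(-0.7286 − 1.960 × 4.3976) = −(-9.3479) = 9.3479%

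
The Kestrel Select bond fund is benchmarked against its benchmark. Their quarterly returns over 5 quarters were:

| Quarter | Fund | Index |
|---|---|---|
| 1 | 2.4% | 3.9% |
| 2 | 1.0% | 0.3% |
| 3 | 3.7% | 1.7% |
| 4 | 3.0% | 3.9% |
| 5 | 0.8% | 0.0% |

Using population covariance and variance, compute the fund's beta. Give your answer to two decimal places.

r̄p = 2.1800%,  r̄m = 1.9600%
Cov = Σ(rp − r̄p)(rm − r̄m) / 5 = 1.2572
Var(rm) = Σ(rm − r̄m)² / 5 = 2.8384
β = Cov / Var = 1.2572 / 2.8384 = 0.4429

0.44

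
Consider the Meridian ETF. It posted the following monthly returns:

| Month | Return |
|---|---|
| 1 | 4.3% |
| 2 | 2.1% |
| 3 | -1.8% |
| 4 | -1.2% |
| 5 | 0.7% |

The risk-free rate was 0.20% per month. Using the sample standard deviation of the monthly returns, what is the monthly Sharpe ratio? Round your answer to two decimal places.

Mean return r̄ = 4.10 / 5 = 0.8200%
Sample std dev = √[24.7080 / 4] = 2.4854%
Sharpe = (r̄ − rf) / σ = (0.8200 − 0.2) / 2.4854 = 0.6200 / 2.4854 = 0.2495

0.25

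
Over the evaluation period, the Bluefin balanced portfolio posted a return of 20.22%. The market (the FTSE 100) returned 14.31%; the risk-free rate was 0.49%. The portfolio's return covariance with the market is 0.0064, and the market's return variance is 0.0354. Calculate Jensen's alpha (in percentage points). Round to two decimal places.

17.23

β = Cov / Var = 0.0064 / 0.0354 = 0.1808
E[R] = Rf + β(Rm − Rf) = 0.49% + 0.1808 × (14.31% − 0.49%) = 2.9887%
α = Rp − E[R] = 20.22% − 2.9887% = 17.2313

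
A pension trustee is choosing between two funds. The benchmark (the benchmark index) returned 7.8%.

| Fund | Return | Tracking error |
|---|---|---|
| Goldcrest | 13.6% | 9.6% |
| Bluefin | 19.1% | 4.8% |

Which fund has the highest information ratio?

Goldcrest: IR = (13.6% − 7.8%) / 9.6% = 0.604
Bluefin: IR = (19.1% − 7.8%) / 4.8% = 2.354
Highest: Bluefin (2.354).

Bluefin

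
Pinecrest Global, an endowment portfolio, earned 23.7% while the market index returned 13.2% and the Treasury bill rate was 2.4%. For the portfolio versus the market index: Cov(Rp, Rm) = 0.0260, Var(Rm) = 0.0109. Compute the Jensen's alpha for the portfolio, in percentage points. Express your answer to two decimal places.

β = Cov / Var = 0.0260 / 0.0109 = 2.3853
E[R] = Rf + β(Rm − Rf) = 2.4% + 2.3853 × (13.2% − 2.4%) = 28.1612%
α = Rp − E[R] = 23.7% − 28.1612% = -4.4612

-4.46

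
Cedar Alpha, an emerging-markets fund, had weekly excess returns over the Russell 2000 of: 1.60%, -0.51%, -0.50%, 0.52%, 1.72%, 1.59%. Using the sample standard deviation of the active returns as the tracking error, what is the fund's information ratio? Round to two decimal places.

Mean return r̄ = 4.420 / 6 = 0.7367%
Sample σ = √[Σ(r − r̄)² / 5] = √[5.5709 / 5] = √1.1142 = 1.0556%
IR = r̄ / tracking error = 0.7367 / 1.0556 = 0.6979

0.70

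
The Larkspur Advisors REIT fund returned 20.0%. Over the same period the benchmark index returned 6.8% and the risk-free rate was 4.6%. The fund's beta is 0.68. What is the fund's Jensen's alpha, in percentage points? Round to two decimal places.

13.90

CAPM expected return = Rf + β(Rm − Rf) = 4.6% + 0.68 × (6.8% − 4.6%) = 4.6 + 0.68 × 2.20 = 6.0960%
Jensen's α = Rp − E[R] = 20.0% − 6.0960% = 13.9040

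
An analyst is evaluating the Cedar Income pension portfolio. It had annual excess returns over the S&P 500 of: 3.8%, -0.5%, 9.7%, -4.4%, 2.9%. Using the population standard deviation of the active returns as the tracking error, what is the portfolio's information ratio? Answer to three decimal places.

r̄ = (3.8 − 0.5 + 9.7 − 4.4 + 2.9) / 5 = 2.3000%
Population std dev = √[110.1000 / 5] = 4.6925%
IR = r̄ / tracking error = 2.3000 / 4.6925 = 0.4901

0.490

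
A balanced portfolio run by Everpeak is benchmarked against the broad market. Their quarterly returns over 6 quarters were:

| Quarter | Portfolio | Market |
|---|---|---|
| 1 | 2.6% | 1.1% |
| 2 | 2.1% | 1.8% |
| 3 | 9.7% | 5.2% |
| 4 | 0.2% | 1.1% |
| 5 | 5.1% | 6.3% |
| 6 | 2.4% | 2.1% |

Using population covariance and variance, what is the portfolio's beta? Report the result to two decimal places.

1.18

r̄p = 3.6833%,  r̄m = 2.9333%
Cov = Σ(rp − r̄p)(rm − r̄m) / 6 = 4.9406
Var(rm) = Σ(rm − r̄m)² / 6 = 4.1956
β = Cov / Var = 4.9406 / 4.1956 = 1.1776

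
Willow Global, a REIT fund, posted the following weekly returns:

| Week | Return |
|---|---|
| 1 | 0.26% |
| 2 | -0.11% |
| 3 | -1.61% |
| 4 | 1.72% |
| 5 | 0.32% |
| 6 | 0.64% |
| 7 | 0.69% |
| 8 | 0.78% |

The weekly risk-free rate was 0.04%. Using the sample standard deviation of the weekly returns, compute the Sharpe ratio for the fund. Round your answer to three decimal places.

0.312

r̄ = (0.26 − 0.11 − 1.61 + 1.72 + 0.32 + 0.64 + 0.69 + 0.78) / 8 = 2.690 / 8 = 0.3363%
Sample σ = √[Σ(r − r̄)² / 7] = √[6.3222 / 7] = √0.9032 = 0.9504%
Sharpe = (r̄ − rf) / σ = (0.3363 − 0.04) / 0.9504 = 0.2963 / 0.9504 = 0.3118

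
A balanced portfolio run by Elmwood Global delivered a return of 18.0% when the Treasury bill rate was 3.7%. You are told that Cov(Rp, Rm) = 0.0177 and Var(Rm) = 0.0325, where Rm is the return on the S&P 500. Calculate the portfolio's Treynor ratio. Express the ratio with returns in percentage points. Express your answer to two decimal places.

β = Cov / Var = 0.0177 / 0.0325 = 0.5446
Treynor = (Rp − Rf) / β = (18.0% − 3.7%) / 0.5446 = 14.30 / 0.5446 = 26.2578

26.26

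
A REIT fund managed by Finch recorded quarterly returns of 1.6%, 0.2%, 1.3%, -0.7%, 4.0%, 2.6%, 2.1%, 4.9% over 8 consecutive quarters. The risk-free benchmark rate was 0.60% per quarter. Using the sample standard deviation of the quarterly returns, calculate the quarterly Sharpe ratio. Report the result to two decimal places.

0.76

Mean return r̄ = 16.00 / 8 = 2.0000%
Σ(r − r̄)² = (1.6 − 2.0000)² + (0.2 − 2.0000)² + (1.3 − 2.0000)² + … = 23.9600
σ = √[23.9600 / 7] = 1.8501%
Sharpe = (r̄ − rf) / σ = (2.0000 − 0.6) / 1.8501 = 1.4000 / 1.8501 = 0.7567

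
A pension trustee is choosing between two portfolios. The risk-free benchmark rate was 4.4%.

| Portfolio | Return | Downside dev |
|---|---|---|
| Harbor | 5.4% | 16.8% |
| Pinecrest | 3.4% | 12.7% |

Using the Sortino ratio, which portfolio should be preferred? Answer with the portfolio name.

Harbor

Harbor: Sortino ratio = (5.4% − 4.4%) / 16.8% = 0.060
Pinecrest: Sortino ratio = (3.4% − 4.4%) / 12.7% = -0.079
Highest: Harbor (0.060).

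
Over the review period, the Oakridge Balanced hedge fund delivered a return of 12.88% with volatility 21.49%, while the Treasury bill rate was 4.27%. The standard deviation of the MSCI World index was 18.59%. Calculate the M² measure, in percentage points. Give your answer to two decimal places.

11.72

Sharpe = (Rp − Rf) / σp = (12.88% − 4.27%) / 21.49% = 0.4007
M² = Rf + Sharpe × σm = 4.27% + 0.4007 × 18.59% = 11.7190%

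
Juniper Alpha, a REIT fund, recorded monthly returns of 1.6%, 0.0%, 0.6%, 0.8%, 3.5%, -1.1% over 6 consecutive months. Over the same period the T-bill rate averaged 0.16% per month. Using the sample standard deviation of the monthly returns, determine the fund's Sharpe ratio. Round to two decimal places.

0.47

Mean return r̄ = 5.40 / 6 = 0.9000%
Σ(r − r̄)² = (1.6 − 0.9000)² + (0 − 0.9000)² + … = 12.1600
sample σ = √(12.1600 / 5) = √2.4320 = 1.5595%
Sharpe = (r̄ − rf) / σ = (0.9000 − 0.16) / 1.5595 = 0.7400 / 1.5595 = 0.4745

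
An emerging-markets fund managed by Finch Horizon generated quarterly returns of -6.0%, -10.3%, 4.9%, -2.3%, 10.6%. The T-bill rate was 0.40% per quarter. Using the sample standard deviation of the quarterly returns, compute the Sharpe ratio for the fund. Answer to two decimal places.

Mean return r̄ = -3.10 / 5 = -0.6200%
Σ(r − r̄)² = (-6 − (-0.6200))² + (-10.3 − (-0.6200))² + (4.9 − (-0.6200))² + … = 281.8280
σ = √[281.8280 / 4] = 8.3939%
Sharpe = (r̄ − rf) / σ = (-0.6200 − 0.4) / 8.3939 = -1.0200 / 8.3939 = -0.1215

-0.12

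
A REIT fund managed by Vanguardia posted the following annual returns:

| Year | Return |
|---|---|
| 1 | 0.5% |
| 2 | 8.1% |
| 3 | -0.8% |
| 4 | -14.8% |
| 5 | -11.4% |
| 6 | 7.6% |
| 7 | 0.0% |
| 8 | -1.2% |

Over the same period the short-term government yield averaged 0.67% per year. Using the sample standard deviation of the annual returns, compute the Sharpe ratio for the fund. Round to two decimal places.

r̄ = (0.5 + 8.1 − 0.8 − 14.8 − 11.4 + 7.6 + 0 − 1.2) / 8 = -1.5000%
Σ(r − r̄)² = 456.7000; sample σ = √(456.7000/7) = 8.0773%
Sharpe = (r̄ − rf) / σ = (-1.5000 − 0.67) / 8.0773 = -2.1700 / 8.0773 = -0.2687

-0.27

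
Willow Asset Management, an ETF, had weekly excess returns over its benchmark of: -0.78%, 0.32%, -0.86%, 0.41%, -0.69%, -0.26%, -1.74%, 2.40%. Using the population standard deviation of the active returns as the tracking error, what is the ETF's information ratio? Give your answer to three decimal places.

μ = (-0.78 + 0.32 − 0.86 + 0.41 − 0.69 − 0.26 − 1.74 + 2.4) / 8 = -1.200 / 8 = -0.1500%
Population std dev = √[10.7698 / 8] = 1.1603%
IR = μ / tracking error = -0.1500 / 1.1603 = -0.1293

-0.129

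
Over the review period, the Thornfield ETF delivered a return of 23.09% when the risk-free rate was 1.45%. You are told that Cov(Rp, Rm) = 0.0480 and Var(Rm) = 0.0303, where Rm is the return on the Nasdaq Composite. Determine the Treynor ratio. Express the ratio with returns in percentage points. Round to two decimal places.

β = Cov / Var = 0.0480 / 0.0303 = 1.5842
Treynor = (Rp − Rf) / β = (23.09% − 1.45%) / 1.5842 = 21.64 / 1.5842 = 13.6599

13.66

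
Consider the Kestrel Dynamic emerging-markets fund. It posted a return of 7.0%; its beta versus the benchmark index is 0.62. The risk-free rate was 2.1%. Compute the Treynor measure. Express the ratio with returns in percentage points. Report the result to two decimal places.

Treynor = (Rp − Rf) / β = (7.0% − 2.1%) / 0.62 = 4.90 / 0.62 = 7.9032

7.90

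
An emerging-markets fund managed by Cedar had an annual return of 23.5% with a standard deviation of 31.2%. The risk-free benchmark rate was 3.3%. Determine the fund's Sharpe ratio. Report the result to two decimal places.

0.65

Sharpe = (Rp − Rf) / σp = (23.5% − 3.3%) / 31.2% = 20.20% / 31.2% = 0.6474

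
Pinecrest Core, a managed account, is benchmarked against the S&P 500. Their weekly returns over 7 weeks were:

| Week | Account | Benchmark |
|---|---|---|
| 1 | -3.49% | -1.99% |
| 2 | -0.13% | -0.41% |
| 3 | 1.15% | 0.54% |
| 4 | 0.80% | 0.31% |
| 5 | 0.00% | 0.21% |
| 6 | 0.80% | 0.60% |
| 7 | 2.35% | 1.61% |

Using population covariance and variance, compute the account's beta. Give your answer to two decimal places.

1.61

r̄p = 0.2114%,  r̄m = 0.1243%
Cov = Σ(rp − r̄p)(rm − r̄m) / 7 = 1.7067
Var(rm) = Σ(rm − r̄m)² / 7 = 1.0577
β = Cov / Var = 1.7067 / 1.0577 = 1.6136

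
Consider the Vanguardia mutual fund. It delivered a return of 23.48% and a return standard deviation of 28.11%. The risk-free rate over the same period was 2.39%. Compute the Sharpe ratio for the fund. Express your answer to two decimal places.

0.75

Sharpe = (Rp − Rf) / σp = (23.48% − 2.39%) / 28.11% = 21.09% / 28.11% = 0.7503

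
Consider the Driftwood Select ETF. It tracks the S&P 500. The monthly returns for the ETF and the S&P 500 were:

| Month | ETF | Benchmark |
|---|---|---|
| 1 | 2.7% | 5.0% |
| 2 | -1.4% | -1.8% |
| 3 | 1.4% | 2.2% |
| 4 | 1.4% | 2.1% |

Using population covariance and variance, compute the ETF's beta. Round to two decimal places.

0.61

r̄p = 1.0250%,  r̄m = 1.8750%
Cov = Σ(rp − r̄p)(rm − r̄m) / 4 = 3.5881
Var(rm) = Σ(rm − r̄m)² / 4 = 5.8569
β = Cov / Var = 3.5881 / 5.8569 = 0.6126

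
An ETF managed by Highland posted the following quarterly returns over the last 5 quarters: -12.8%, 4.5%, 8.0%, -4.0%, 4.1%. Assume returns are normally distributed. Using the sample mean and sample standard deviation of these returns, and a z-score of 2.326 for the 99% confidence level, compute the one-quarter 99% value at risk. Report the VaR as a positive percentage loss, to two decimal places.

19.53

r̄ = (-12.8 + 4.5 + 8 − 4 + 4.1) / 5 = -0.0400%
Sample σ = √[Σ(r − r̄)² / 4] = √[280.8920 / 4] = √70.2230 = 8.3799%
VaR = −(r̄ − z·σ) = −(-0.0400 − 2.326 × 8.3799) = −(-19.5316) = 19.5316%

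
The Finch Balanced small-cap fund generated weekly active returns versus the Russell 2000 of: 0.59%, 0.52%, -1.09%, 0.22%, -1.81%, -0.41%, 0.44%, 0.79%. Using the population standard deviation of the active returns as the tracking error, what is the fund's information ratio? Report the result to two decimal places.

Mean return r̄ = -0.750 / 8 = -0.0938%
Σ(r − r̄)² = (0.59 − (-0.0938))² + (0.52 − (-0.0938))² + (-1.09 − (-0.0938))² + … = 6.0466
σ = √[6.0466 / 8] = 0.8694%
IR = r̄ / tracking error = -0.0938 / 0.8694 = -0.1079

-0.11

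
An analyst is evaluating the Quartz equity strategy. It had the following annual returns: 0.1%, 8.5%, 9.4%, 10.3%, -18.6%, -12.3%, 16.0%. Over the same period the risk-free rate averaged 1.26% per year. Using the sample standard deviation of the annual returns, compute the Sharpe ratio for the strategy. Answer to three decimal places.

0.051

r̄ = (0.1 + 8.5 + 9.4 + 10.3 − 18.6 − 12.3 + 16) / 7 = 1.9143%
Σ(r − r̄)² = (0.1 − 1.9143)² + (8.5 − 1.9143)² + (9.4 − 1.9143)² + … = 994.3086
sample σ = √(994.3086 / 6) = √165.7181 = 12.8732%
Sharpe = (r̄ − rf) / σ = (1.9143 − 1.26) / 12.8732 = 0.6543 / 12.8732 = 0.0508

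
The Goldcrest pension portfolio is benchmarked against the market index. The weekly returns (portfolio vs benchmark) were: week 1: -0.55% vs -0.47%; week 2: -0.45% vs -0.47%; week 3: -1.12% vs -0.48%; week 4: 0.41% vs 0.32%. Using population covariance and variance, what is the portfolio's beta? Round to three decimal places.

r̄p = -0.4275%,  r̄m = -0.2750%
Cov = Σ(rp − r̄p)(rm − r̄m) / 4 = 0.1671
Var(rm) = Σ(rm − r̄m)² / 4 = 0.1180
β = Cov / Var = 0.1671 / 0.1180 = 1.4161

1.416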